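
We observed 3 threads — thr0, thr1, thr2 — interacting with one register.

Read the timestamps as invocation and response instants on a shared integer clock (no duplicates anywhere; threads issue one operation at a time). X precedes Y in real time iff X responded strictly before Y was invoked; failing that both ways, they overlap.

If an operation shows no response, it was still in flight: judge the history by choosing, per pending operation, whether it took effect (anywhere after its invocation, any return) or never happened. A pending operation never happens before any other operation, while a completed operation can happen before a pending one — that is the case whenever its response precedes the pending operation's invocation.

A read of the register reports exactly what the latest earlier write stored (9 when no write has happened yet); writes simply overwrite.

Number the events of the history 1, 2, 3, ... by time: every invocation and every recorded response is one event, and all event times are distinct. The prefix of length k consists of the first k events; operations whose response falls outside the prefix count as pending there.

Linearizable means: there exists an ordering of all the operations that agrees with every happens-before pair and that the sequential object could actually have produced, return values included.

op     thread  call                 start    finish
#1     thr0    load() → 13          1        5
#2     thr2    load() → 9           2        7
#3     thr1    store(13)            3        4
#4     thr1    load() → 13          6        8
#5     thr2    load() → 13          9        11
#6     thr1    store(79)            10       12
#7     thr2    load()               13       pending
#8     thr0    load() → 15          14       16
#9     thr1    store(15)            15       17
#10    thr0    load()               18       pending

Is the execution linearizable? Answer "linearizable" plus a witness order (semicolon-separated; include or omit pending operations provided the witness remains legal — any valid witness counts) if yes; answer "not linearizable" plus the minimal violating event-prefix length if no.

linearizable — witness: #2; #3; #1; #4; #5; #6; #7; #9; #8

step 1: #2 load() → 9 — value 9
step 2: #3 store(13) — value 13
step 3: #1 load() → 13 — value 13
step 4: #4 load() → 13 — value 13
step 5: #5 load() → 13 — value 13
step 6: #6 store(79) — value 79
step 7: #7 load() (pending, included) — value 79
step 8: #9 store(15) — value 15
step 9: #8 load() → 15 — value 15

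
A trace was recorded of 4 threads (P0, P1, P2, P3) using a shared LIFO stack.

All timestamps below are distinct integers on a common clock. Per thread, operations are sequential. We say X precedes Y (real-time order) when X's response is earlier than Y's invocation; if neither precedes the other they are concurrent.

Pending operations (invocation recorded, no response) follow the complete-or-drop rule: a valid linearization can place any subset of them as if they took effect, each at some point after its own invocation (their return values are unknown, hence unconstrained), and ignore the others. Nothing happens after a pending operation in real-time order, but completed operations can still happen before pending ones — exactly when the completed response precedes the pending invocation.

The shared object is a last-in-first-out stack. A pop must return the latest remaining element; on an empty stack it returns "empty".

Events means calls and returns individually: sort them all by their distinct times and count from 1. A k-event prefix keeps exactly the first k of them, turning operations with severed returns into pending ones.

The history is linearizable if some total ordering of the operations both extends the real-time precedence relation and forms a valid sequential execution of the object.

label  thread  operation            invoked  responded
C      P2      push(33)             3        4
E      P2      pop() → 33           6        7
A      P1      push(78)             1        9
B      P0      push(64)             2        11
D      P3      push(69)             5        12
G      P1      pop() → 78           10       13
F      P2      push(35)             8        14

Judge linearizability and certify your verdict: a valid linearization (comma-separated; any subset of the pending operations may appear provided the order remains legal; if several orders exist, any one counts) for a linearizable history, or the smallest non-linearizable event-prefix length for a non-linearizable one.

linearizable — witness: A, C, E, G, B, D, F

step 1: A push(78) — stack <78>
step 2: C push(33) — stack <78,33>
step 3: E pop() → 33 — stack <78>
step 4: G pop() → 78 — stack <>
step 5: B push(64) — stack <64>
step 6: D push(69) — stack <64,69>
step 7: F push(35) — stack <64,69,35>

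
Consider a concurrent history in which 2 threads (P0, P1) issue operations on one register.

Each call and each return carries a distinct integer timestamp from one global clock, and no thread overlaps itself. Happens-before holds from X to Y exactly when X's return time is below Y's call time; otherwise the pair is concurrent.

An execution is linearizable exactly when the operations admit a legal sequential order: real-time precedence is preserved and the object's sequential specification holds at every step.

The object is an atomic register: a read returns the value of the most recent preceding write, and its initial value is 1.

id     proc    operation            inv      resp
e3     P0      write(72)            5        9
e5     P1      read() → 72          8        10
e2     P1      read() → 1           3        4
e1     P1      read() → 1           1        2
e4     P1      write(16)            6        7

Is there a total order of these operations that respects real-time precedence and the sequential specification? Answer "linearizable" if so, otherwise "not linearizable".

linearizable

witness order: e1, e2, e4, e3, e5
after step 1 (e1 read() → 1): value 1
after step 2 (e2 read() → 1): value 1
after step 3 (e4 write(16)): value 16
after step 4 (e3 write(72)): value 72
after step 5 (e5 read() → 72): value 72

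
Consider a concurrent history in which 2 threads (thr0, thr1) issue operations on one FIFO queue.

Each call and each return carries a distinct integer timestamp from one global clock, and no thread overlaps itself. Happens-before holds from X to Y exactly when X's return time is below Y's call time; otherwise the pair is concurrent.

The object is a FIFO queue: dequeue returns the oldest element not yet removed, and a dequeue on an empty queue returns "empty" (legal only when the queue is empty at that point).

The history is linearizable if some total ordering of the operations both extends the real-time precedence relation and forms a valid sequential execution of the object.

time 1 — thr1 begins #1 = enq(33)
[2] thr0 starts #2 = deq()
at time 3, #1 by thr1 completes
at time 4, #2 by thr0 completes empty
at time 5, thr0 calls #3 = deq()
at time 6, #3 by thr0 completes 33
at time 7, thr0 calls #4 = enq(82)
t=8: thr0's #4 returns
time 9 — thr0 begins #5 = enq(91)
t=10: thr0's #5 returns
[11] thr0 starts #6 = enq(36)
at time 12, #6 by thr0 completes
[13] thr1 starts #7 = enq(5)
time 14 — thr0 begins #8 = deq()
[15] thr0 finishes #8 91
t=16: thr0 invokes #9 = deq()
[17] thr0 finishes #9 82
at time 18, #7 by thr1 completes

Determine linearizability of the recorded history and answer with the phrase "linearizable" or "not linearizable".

already the first 15 events (up to #8's response at time 15) admit no linearization; the first 14 still do
checked exhaustively: 2 real-time-consistent orders of 7 completed operations, zero legal FIFO queue replays
including or dropping the 1 pending operation (#7) in any combination fails
one such order, #1, #2, #3, #4, #5, #6, #8 (pending dropped), breaks at step 2 where #2 deq() → empty is illegal
one such order, #2, #1, #3, #4, #5, #6, #8 (pending dropped), breaks at step 7 where #8 deq() → 91 is illegal

not linearizable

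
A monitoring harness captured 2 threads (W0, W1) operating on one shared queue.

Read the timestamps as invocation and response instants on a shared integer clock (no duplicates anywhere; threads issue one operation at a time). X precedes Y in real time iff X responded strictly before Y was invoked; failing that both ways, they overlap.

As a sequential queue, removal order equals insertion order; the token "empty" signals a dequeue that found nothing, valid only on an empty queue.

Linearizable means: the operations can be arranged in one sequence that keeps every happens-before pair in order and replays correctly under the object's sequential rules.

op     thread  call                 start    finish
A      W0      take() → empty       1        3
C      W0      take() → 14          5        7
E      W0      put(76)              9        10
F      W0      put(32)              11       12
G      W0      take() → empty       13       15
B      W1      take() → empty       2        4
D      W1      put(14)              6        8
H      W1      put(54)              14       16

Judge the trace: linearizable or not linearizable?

not linearizable

cut after 14 events: linearizable; cut after 15 events (G responds, time 15): not linearizable
every one of the 4 real-time-consistent orders over 7 completed queue ops fails the sequential spec
include/drop combinations of the 1 pending operation (H) were all tried; none helps
take A, B, C, D, E, F, G (pending dropped): step 3 already fails, because C take() → 14 cannot occur there
take A, B, D, C, E, F, G (pending dropped): step 7 already fails, because G take() → empty cannot occur there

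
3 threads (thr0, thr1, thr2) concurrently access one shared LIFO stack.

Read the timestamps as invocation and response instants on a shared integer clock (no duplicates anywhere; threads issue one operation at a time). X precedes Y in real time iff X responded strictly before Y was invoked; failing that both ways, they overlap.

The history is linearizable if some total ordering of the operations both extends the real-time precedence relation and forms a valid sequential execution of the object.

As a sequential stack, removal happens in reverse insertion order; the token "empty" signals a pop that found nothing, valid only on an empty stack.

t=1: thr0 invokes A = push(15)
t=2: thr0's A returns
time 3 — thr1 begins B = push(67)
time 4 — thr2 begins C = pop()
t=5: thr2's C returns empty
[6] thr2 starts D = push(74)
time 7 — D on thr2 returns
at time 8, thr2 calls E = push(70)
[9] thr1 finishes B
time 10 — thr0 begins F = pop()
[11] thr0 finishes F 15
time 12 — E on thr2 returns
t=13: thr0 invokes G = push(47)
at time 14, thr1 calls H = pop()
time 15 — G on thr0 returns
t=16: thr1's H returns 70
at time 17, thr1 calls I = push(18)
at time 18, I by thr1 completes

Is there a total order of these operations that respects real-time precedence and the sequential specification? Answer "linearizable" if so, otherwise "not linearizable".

not linearizable

already the first 5 events (up to C's response at time 5) admit no linearization; the first 4 still do
a single order respects real time; the 2 completed LIFO stack operations fail replay along it
every completion of the 1 pending operation (B) was checked; none linearizes
sample order A, C (pending dropped) stalls at step 2 — C pop() → empty has no legal effect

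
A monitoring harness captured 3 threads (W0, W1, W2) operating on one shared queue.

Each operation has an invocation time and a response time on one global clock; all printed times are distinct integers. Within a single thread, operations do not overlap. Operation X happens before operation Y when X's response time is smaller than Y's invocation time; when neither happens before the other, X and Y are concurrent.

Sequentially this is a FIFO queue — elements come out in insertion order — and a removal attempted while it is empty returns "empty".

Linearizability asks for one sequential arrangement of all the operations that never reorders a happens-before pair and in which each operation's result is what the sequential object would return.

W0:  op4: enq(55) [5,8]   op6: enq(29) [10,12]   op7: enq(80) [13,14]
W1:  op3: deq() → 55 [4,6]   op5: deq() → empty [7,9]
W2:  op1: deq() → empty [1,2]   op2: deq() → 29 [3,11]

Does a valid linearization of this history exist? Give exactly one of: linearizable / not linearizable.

linearizable

a witness: op1, op4, op3, op5, op6, op2, op7
1. op1 deq() → empty, leaving queue <>
2. op4 enq(55), leaving queue <55>
3. op3 deq() → 55, leaving queue <>
4. op5 deq() → empty, leaving queue <>
5. op6 enq(29), leaving queue <29>
6. op2 deq() → 29, leaving queue <>
7. op7 enq(80), leaving queue <80>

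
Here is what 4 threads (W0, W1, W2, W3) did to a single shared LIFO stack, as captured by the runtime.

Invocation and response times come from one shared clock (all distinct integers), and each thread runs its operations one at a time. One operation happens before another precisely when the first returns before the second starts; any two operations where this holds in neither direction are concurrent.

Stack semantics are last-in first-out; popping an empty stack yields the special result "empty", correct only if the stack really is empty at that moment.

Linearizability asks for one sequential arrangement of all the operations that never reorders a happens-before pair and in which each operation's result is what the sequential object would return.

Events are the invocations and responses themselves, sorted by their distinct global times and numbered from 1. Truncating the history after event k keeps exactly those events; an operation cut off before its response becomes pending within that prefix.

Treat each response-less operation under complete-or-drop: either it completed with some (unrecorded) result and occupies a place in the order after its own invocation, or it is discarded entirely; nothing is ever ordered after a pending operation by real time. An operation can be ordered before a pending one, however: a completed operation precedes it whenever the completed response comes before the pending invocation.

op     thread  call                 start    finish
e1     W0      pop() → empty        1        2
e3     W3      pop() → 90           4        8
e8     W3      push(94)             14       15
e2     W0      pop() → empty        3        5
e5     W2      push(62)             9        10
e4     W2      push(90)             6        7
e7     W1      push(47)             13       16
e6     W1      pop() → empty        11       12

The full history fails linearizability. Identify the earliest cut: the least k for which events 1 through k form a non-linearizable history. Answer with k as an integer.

12

events 1..11 are linearizable, e.g. via e1, e2, e4, e3, e5:
after step 1 (e1 pop() → empty): stack <>
after step 2 (e2 pop() → empty): stack <>
after step 3 (e4 push(90)): stack <90>
after step 4 (e3 pop() → 90): stack <>
after step 5 (e5 push(62)): stack <62>
with event 12 included (e6 responding at time 12), all real-time-consistent orders fail
one such order, e1, e2, e3, e4, e5, e6, breaks at step 3 where e3 pop() → 90 is illegal
one such order, e1, e2, e4, e3, e5, e6, breaks at step 6 where e6 pop() → empty is illegal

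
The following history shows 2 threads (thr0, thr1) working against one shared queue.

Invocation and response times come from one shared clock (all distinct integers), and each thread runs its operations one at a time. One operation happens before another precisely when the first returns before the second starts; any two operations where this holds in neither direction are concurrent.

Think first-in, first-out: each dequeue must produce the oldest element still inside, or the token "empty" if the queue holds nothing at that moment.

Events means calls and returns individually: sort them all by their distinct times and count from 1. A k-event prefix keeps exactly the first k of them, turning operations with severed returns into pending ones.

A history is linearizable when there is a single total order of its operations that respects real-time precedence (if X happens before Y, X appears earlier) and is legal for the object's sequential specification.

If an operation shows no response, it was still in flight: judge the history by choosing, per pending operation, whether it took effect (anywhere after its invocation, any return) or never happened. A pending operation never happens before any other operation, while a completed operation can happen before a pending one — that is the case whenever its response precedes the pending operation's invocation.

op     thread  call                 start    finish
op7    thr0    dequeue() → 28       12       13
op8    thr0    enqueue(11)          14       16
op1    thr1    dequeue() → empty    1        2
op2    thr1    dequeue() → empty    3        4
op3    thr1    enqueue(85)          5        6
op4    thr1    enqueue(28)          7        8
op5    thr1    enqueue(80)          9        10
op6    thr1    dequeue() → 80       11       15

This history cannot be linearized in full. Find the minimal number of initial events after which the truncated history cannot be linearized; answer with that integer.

events 1..14 are linearizable, e.g. via op1, op2, op3, op4, op5, op6, op7:
after step 1 (op1 dequeue() → empty): queue <>
after step 2 (op2 dequeue() → empty): queue <>
after step 3 (op3 enqueue(85)): queue <85>
after step 4 (op4 enqueue(28)): queue <85,28>
after step 5 (op5 enqueue(80)): queue <85,28,80>
after step 6 (op6 dequeue() (pending, included)): queue <28,80>
after step 7 (op7 dequeue() → 28): queue <80>
event 15 — op6's response, time 15 — after it, nothing linearizes
completion choices over the 1 pending operation (op8) were checked; none helps
e.g. op1, op2, op3, op4, op5, op6, op7 (pending dropped): illegal at step 6, since op6 dequeue() → 80 cannot apply there
e.g. op1, op2, op3, op4, op5, op7, op6 (pending dropped): illegal at step 6, since op7 dequeue() → 28 cannot apply there

15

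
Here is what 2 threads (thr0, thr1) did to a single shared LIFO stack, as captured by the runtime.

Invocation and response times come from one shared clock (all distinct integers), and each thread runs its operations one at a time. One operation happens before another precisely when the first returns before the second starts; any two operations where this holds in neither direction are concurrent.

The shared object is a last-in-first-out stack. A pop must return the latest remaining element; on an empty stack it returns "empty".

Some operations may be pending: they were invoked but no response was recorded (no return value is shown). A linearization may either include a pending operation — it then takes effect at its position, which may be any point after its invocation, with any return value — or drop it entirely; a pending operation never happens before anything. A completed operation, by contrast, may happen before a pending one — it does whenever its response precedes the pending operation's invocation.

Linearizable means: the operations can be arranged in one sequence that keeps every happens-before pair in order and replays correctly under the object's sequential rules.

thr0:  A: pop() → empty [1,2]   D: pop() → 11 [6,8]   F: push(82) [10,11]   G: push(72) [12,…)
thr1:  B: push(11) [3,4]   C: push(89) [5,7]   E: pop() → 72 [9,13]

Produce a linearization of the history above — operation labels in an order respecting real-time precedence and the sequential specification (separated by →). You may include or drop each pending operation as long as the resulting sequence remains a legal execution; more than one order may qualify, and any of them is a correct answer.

A → B → D → C → F → G → E

step 1: A pop() → empty — stack <>
step 2: B push(11) — stack <11>
step 3: D pop() → 11 — stack <>
step 4: C push(89) — stack <89>
step 5: F push(82) — stack <89,82>
step 6: G push(72) (pending, included) — stack <89,82,72>
step 7: E pop() → 72 — stack <89,82>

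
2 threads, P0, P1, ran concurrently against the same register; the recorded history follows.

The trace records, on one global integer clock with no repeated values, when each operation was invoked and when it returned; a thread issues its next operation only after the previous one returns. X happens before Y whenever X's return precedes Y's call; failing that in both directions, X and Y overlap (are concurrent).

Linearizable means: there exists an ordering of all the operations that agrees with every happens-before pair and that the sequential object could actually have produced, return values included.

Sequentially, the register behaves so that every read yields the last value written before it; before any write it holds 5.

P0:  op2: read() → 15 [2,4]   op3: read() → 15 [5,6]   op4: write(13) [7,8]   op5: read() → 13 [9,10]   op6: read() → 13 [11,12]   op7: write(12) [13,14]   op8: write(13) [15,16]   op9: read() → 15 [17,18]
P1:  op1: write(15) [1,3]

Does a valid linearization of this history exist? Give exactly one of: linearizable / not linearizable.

not linearizable

the violation lands at event 18, op9's response at time 18: events 1..17 linearize, events 1..18 do not
checked exhaustively: 2 real-time-consistent orders of 9 completed operations, zero legal register replays
for example op1, op2, op3, op4, op5, op6, op7, op8, op9 fails at step 9: op9 read() → 15 is not legal there
for example op2, op1, op3, op4, op5, op6, op7, op8, op9 fails at step 1: op2 read() → 15 is not legal there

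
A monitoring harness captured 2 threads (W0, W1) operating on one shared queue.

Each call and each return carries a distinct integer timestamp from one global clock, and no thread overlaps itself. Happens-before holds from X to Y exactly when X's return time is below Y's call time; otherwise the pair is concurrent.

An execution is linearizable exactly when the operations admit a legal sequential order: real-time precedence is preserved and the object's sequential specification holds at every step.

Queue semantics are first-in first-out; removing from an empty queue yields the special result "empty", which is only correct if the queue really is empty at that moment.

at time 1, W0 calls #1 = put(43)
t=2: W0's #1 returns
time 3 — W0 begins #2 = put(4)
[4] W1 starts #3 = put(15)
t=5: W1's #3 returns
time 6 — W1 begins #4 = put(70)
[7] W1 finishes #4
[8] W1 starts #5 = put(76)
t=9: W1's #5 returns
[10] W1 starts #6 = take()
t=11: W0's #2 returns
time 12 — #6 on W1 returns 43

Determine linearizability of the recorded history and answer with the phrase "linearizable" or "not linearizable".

a witness: #1, #2, #3, #4, #5, #6
1. #1 put(43), leaving queue <43>
2. #2 put(4), leaving queue <43,4>
3. #3 put(15), leaving queue <43,4,15>
4. #4 put(70), leaving queue <43,4,15,70>
5. #5 put(76), leaving queue <43,4,15,70,76>
6. #6 take() → 43, leaving queue <4,15,70,76>

linearizable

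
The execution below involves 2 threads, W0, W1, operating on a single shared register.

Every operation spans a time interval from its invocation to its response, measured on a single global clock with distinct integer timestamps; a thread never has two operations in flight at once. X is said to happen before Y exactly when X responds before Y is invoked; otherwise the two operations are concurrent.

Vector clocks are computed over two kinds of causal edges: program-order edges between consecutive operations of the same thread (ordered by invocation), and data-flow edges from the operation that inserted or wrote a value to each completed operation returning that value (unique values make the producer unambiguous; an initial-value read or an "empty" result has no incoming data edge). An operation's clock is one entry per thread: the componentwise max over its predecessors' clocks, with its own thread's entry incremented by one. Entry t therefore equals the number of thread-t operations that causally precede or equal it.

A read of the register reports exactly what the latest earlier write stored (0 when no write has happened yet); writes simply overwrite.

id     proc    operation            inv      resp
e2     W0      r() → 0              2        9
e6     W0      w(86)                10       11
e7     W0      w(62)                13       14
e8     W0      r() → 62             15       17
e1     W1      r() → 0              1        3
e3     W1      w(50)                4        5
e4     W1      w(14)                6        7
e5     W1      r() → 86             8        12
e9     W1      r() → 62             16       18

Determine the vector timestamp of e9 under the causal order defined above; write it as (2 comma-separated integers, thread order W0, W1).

e1, invoked 1, has no incoming edges; only W1's bump applies → (0, 1)
e2, invoked 2, has no incoming edges; only W0's bump applies → (1, 0)
VC(e3, invoked at 4): max of VC(e1)=(0, 1), then +1 on thread W1 → (0, 2)
VC(e6, invoked at 10): max of VC(e2)=(1, 0), then +1 on thread W0 → (2, 0)
VC(e4, invoked at 6): max of VC(e3)=(0, 2), then +1 on thread W1 → (0, 3)
VC(e7, invoked at 13): max of VC(e6)=(2, 0), then +1 on thread W0 → (3, 0)
VC(e8, invoked at 15): max of VC(e7)=(3, 0), then +1 on thread W0 → (4, 0)
VC(e5, invoked at 8): max of VC(e4)=(0, 3), VC(e6)=(2, 0), then +1 on thread W1 → (2, 4)
VC(e9, invoked at 16): max of VC(e5)=(2, 4), VC(e7)=(3, 0), then +1 on thread W1 → (3, 5)
target: VC(e9) = (3, 5)

(3, 5)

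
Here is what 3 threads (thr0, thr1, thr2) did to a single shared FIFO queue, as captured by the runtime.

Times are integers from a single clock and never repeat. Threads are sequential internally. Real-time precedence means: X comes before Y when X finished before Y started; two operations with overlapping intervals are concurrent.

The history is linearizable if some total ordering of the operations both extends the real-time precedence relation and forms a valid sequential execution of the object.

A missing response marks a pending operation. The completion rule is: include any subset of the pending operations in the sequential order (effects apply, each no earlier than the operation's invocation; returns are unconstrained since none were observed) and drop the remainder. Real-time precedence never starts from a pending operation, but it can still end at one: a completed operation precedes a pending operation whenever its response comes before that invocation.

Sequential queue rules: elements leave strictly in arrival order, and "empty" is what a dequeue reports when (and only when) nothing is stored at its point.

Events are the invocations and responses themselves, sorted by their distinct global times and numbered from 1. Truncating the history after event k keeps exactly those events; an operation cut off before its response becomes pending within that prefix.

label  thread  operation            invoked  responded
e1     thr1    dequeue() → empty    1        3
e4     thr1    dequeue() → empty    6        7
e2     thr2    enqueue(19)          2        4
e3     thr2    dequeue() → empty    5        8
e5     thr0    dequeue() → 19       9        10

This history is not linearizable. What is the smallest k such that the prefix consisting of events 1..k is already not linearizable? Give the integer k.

8

events 1..7 are linearizable; a witness order is e1, e2, e3, e4:
after step 1 (e1 dequeue() → empty): queue <>
after step 2 (e2 enqueue(19)): queue <19>
after step 3 (e3 dequeue() (pending, included)): queue <>
after step 4 (e4 dequeue() → empty): queue <>
once event 8 joins (e3's response, time 8), exhaustive search finds no witness
one such order, e1, e2, e3, e4, breaks at step 3 where e3 dequeue() → empty is illegal
one such order, e1, e2, e4, e3, breaks at step 3 where e4 dequeue() → empty is illegal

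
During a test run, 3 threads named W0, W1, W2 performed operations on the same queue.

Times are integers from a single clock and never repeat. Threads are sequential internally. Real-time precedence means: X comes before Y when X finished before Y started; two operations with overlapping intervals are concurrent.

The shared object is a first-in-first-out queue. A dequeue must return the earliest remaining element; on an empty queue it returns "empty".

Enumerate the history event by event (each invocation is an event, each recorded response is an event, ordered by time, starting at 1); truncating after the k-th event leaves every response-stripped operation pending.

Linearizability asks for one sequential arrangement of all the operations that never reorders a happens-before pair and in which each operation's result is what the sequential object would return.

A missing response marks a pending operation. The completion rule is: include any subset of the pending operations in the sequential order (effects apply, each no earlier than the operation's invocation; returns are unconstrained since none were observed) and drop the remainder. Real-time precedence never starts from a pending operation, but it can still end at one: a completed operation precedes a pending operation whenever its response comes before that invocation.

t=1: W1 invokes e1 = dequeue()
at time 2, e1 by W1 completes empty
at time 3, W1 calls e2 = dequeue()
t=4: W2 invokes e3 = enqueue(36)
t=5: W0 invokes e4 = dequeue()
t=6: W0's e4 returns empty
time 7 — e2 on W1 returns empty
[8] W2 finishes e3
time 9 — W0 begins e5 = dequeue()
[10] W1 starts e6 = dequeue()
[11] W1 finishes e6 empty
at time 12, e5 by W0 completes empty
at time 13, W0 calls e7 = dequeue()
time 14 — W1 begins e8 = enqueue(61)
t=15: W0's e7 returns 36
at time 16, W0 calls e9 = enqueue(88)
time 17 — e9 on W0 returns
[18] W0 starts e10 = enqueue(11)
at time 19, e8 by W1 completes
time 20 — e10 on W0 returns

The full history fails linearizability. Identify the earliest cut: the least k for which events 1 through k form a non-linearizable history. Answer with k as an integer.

events 1..11 are linearizable; a witness order is e1, e2, e4, e3, e5, e6:
1. e1 dequeue() → empty, leaving queue <>
2. e2 dequeue() → empty, leaving queue <>
3. e4 dequeue() → empty, leaving queue <>
4. e3 enqueue(36), leaving queue <36>
5. e5 dequeue() (pending, included), leaving queue <>
6. e6 dequeue() → empty, leaving queue <>
at event 12 (e5's time-12 response) nothing linearizes any more
take e1, e2, e3, e4, e5, e6: step 4 already fails, because e4 dequeue() → empty cannot occur there
take e1, e2, e3, e4, e6, e5: step 4 already fails, because e4 dequeue() → empty cannot occur there

12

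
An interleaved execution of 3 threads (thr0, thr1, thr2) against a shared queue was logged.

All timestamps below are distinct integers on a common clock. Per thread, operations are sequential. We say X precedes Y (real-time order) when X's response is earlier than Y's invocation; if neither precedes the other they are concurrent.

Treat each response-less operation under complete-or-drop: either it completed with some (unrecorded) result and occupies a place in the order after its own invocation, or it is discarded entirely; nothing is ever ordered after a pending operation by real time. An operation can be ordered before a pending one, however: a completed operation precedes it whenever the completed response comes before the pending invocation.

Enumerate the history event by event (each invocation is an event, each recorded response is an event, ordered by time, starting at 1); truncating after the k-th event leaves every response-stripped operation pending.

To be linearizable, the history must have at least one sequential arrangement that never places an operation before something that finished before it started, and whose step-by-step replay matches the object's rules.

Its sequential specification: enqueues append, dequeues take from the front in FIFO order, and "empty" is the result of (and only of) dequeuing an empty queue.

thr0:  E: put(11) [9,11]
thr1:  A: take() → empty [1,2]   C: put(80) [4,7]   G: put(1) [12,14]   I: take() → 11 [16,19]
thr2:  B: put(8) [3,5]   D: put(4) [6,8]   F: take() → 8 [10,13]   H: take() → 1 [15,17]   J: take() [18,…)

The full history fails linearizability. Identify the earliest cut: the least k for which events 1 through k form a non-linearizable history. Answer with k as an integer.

17

events 1..16 are still linearizable — one witness is A, B, C, D, E, F, G:
after step 1 (A take() → empty): queue <>
after step 2 (B put(8)): queue <8>
after step 3 (C put(80)): queue <8,80>
after step 4 (D put(4)): queue <8,80,4>
after step 5 (E put(11)): queue <8,80,4,11>
after step 6 (F take() → 8): queue <80,4,11>
after step 7 (G put(1)): queue <80,4,11,1>
once event 17 joins (H's response, time 17), exhaustive search finds no witness
every completion of the 1 pending operation (I) was checked; none linearizes
for example A, B, C, D, E, F, G, H (pending dropped) fails at step 8: H take() → 1 is not legal there
for example A, B, C, D, E, G, F, H (pending dropped) fails at step 8: H take() → 1 is not legal there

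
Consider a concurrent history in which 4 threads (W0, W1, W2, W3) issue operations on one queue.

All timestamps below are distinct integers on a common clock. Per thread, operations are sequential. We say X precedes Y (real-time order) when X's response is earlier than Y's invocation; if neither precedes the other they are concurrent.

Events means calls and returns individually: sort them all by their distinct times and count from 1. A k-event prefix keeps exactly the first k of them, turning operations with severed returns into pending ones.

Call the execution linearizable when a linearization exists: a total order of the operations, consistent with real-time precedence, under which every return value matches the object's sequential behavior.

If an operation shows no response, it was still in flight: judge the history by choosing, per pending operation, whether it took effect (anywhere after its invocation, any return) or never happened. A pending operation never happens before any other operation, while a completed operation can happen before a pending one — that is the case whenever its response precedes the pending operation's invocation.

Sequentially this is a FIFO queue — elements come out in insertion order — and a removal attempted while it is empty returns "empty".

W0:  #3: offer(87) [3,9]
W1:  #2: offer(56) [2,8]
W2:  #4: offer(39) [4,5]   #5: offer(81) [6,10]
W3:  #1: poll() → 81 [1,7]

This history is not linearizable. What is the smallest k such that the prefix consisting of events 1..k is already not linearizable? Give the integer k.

7

events 1..6 are linearizable; a witness order is #1, #2, #3, #4:
step 1: #1 poll() (pending, included) — queue <>
step 2: #2 offer(56) (pending, included) — queue <56>
step 3: #3 offer(87) (pending, included) — queue <56,87>
step 4: #4 offer(39) — queue <56,87,39>
event 7 — #1's response, time 7 — after it, nothing linearizes
include/drop combinations of the 3 pending operations (#2, #3, #5) were all tried; none helps
e.g. #1, #4 (pending dropped): illegal at step 1, since #1 poll() → 81 cannot apply there
e.g. #4, #1 (pending dropped): illegal at step 2, since #1 poll() → 81 cannot apply there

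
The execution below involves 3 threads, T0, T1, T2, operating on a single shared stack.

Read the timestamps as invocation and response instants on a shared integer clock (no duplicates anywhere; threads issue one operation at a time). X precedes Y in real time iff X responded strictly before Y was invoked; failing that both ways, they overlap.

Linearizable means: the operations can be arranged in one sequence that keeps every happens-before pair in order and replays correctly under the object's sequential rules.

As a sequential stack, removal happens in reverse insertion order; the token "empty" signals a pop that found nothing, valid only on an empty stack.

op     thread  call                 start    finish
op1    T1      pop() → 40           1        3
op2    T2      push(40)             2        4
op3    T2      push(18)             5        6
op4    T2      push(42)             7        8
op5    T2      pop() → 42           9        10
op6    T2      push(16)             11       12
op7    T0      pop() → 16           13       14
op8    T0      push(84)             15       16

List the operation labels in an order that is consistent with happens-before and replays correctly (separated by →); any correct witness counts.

op2 → op1 → op3 → op4 → op5 → op6 → op7 → op8

step 1: op2 push(40) — stack <40>
step 2: op1 pop() → 40 — stack <>
step 3: op3 push(18) — stack <18>
step 4: op4 push(42) — stack <18,42>
step 5: op5 pop() → 42 — stack <18>
step 6: op6 push(16) — stack <18,16>
step 7: op7 pop() → 16 — stack <18>
step 8: op8 push(84) — stack <18,84>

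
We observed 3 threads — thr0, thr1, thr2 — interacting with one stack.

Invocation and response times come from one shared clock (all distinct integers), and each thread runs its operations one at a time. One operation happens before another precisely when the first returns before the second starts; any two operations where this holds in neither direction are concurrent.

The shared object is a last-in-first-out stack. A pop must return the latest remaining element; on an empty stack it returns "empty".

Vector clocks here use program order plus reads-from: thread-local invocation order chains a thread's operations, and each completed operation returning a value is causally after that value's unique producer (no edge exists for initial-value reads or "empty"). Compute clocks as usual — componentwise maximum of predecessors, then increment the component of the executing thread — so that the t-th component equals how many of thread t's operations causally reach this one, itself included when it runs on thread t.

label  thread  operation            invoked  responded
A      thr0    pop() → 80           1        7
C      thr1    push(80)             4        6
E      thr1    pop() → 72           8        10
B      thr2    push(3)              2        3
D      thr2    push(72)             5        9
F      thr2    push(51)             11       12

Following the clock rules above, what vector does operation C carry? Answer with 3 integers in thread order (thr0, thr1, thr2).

(0, 1, 0)

no predecessors for B (invoked 2): thr2 increments from zero → (0, 0, 1)
no predecessors for C (invoked 4): thr1 increments from zero → (0, 1, 0)
D, invoked 5, takes VC(B)=(0, 0, 1) under max, adds 1 for thr2 → (0, 0, 2)
A, invoked 1, takes VC(C)=(0, 1, 0) under max, adds 1 for thr0 → (1, 1, 0)
F, invoked 11, takes VC(D)=(0, 0, 2) under max, adds 1 for thr2 → (0, 0, 3)
E, invoked 8, takes VC(C)=(0, 1, 0), VC(D)=(0, 0, 2) under max, adds 1 for thr1 → (0, 2, 2)
target: VC(C) = (0, 1, 0)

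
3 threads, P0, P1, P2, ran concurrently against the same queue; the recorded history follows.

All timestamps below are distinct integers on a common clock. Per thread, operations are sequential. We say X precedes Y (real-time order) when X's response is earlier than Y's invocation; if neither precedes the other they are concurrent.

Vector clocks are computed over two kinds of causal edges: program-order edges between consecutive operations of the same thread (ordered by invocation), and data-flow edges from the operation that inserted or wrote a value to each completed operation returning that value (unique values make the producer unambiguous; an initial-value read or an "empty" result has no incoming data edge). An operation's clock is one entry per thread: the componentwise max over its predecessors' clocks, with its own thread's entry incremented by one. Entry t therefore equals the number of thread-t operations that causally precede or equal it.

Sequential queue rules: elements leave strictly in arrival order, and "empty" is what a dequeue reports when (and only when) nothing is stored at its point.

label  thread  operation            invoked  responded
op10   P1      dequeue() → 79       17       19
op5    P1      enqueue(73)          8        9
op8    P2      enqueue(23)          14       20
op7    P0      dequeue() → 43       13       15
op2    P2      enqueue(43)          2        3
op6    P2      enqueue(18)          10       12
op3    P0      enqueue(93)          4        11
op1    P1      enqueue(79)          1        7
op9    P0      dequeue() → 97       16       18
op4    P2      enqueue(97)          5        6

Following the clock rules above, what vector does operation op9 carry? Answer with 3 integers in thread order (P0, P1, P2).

VC(op2, invoked at 2): no causal predecessors; +1 on P2 → (0, 0, 1)
VC(op1, invoked at 1): no causal predecessors; +1 on P1 → (0, 1, 0)
VC(op3, invoked at 4): no causal predecessors; +1 on P0 → (1, 0, 0)
op4, invoked 5, takes VC(op2)=(0, 0, 1) under max, adds 1 for P2 → (0, 0, 2)
op5, invoked 8, takes VC(op1)=(0, 1, 0) under max, adds 1 for P1 → (0, 2, 0)
op6, invoked 10, takes VC(op4)=(0, 0, 2) under max, adds 1 for P2 → (0, 0, 3)
op10, invoked 17, takes VC(op1)=(0, 1, 0), VC(op5)=(0, 2, 0) under max, adds 1 for P1 → (0, 3, 0)
op7, invoked 13, takes VC(op2)=(0, 0, 1), VC(op3)=(1, 0, 0) under max, adds 1 for P0 → (2, 0, 1)
op8, invoked 14, takes VC(op6)=(0, 0, 3) under max, adds 1 for P2 → (0, 0, 4)
op9, invoked 16, takes VC(op4)=(0, 0, 2), VC(op7)=(2, 0, 1) under max, adds 1 for P0 → (3, 0, 2)
target: VC(op9) = (3, 0, 2)

(3, 0, 2)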